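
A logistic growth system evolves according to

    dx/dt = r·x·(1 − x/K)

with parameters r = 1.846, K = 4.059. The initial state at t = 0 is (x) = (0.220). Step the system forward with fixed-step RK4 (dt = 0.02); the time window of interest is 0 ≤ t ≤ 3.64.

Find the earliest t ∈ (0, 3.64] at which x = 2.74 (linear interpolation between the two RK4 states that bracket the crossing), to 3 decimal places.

t=0.000: state=(0.220)
step 1 (dt=0.02): k1=(0.384), k2=(0.390), k3=(0.391), k4=(0.397); state += dt/6·(k1+2k2+2k3+k4)
t=0.020: state=(0.228)
t=0.040: state=(0.236)
t=0.060: state=(0.244)
continuing one RK4 step at a time; state shown every 10 steps (Δt=0.2):
t=0.200: state=(0.311)
t=0.400: state=(0.435)
t=0.600: state=(0.600)
t=0.800: state=(0.814)
t=1.000: state=(1.081)
t=1.200: state=(1.398)
t=1.400: state=(1.752)
t=1.600: state=(2.125)
t=1.800: state=(2.492)
t=1.940: state=(2.732)
next step: t=1.960: state=(2.765) — x has crossed 2.74
linear interpolation between t=1.940 (2.73181) and t=1.960 (2.76457) → t≈1.945

t = 1.945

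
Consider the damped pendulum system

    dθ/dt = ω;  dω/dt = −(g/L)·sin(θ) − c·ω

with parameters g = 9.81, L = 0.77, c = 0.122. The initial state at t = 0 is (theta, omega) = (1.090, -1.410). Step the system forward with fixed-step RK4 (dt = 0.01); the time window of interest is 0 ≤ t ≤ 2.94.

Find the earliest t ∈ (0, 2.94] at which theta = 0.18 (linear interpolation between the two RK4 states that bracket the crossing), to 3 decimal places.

t=0.000: state=(1.090, -1.410)
step 1 (dt=0.01): k1=(-1.410, -11.124), k2=(-1.466, -11.075), k3=(-1.465, -11.074), k4=(-1.521, -11.023); state += dt/6·(k1+2k2+2k3+k4)
t=0.010: state=(1.075, -1.521)
t=0.020: state=(1.060, -1.630)
t=0.030: state=(1.043, -1.739)
continuing one RK4 step at a time; state shown every 10 steps (Δt=0.1):
t=0.100: state=(0.895, -2.458)
t=0.200: state=(0.605, -3.294)
t=0.300: state=(0.248, -3.780)
t=0.310: state=(0.210, -3.805)
next step: t=0.320: state=(0.172, -3.824) — theta has crossed 0.18
linear interpolation between t=0.310 (0.21030) and t=0.320 (0.17216) → t≈0.318

t = 0.318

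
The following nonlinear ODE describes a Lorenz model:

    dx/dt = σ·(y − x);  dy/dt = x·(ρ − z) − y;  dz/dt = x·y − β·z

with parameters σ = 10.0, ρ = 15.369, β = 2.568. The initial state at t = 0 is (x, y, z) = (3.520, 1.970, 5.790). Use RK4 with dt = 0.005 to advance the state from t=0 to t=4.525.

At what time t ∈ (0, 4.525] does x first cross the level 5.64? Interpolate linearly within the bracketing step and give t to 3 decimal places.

t = 0.198

t=0.000: state=(3.520, 1.970, 5.790)
step 1 (dt=0.005): k1=(-15.500, 31.748, -7.934), k2=(-14.319, 31.367, -7.683), k3=(-14.358, 31.394, -7.682), k4=(-13.212, 31.036, -7.436); state += dt/6·(k1+2k2+2k3+k4)
t=0.005: state=(3.448, 2.127, 5.752)
t=0.010: state=(3.388, 2.281, 5.716)
t=0.015: state=(3.337, 2.431, 5.682)
t=0.195: state=(5.551, 8.247, 6.868)
next step: t=0.200: state=(5.687, 8.442, 7.014) — x has crossed 5.64
linear interpolation between t=0.195 (5.55063) and t=0.200 (5.68690) → t≈0.198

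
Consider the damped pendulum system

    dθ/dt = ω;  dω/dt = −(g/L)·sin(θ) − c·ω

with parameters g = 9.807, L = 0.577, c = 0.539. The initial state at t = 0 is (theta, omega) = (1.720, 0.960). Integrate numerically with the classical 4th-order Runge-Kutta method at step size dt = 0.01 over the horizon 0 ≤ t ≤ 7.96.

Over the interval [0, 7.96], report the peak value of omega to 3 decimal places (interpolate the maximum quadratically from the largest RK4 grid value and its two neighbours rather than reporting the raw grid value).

max omega = 4.560

t=0.000: state=(1.720, 0.960)
step 1 (dt=0.01): k1=(0.960, -17.325), k2=(0.873, -17.266), k3=(0.874, -17.267), k4=(0.787, -17.209); state += dt/6·(k1+2k2+2k3+k4)
t=0.010: state=(1.729, 0.787)
t=0.020: state=(1.736, 0.616)
t=0.030: state=(1.741, 0.445)
continuing one RK4 step at a time; state shown every 50 steps (Δt=0.5):
t=0.500: state=(0.277, -5.653)
t=1.000: state=(-1.308, 0.676)
t=1.500: state=(0.405, 3.976)
t=2.000: state=(0.755, -2.623)
t=2.500: state=(-0.754, -1.330)
t=3.000: state=(-0.064, 2.984)
t=3.500: state=(0.609, -1.016)
t=4.000: state=(-0.396, -1.501)
t=4.500: state=(-0.165, 1.924)
t=5.000: state=(0.425, -0.319)
t=5.500: state=(-0.206, -1.216)
t=6.000: state=(-0.162, 1.203)
t=6.500: state=(0.285, -0.027)
t=7.000: state=(-0.105, -0.898)
t=7.500: state=(-0.133, 0.742)
t=7.960: state=(0.181, 0.214)
largest grid value and its neighbours: omega(1.360)=4.55255, omega(1.370)=4.55930, omega(1.380)=4.55839
parabola through these three points peaks at t≈1.374 with omega≈4.55986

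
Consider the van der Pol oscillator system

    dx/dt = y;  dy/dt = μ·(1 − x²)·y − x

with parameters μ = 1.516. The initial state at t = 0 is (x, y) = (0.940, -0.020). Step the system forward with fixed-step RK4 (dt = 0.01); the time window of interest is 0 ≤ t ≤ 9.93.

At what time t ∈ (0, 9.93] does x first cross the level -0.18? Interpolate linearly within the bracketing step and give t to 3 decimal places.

t = 1.351

t=0.000: state=(0.940, -0.020)
step 1 (dt=0.01): k1=(-0.020, -0.944), k2=(-0.025, -0.944), k3=(-0.025, -0.944), k4=(-0.029, -0.945); state += dt/6·(k1+2k2+2k3+k4)
t=0.010: state=(0.940, -0.029)
t=0.020: state=(0.939, -0.039)
t=0.030: state=(0.939, -0.048)
continuing one RK4 step at a time; state shown every 50 steps (Δt=0.5):
t=0.500: state=(0.809, -0.514)
t=1.000: state=(0.393, -1.223)
t=1.350: state=(-0.178, -2.102)
next step: t=1.360: state=(-0.200, -2.131) — x has crossed -0.18
linear interpolation between t=1.350 (-0.17838) and t=1.360 (-0.19954) → t≈1.351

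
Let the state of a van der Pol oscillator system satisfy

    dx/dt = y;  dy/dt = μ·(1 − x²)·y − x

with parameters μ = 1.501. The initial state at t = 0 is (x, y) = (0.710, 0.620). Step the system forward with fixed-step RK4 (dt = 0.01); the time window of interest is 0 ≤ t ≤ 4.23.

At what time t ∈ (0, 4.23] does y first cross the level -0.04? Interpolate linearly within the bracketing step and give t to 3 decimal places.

t=0.000: state=(0.710, 0.620)
step 1 (dt=0.01): k1=(0.620, -0.249), k2=(0.619, -0.257), k3=(0.619, -0.257), k4=(0.617, -0.265); state += dt/6·(k1+2k2+2k3+k4)
t=0.010: state=(0.716, 0.617)
t=0.020: state=(0.722, 0.615)
t=0.030: state=(0.728, 0.612)
continuing one RK4 step at a time; state shown every 20 steps (Δt=0.2):
t=0.200: state=(0.827, 0.538)
t=0.400: state=(0.921, 0.396)
t=0.600: state=(0.982, 0.213)
t=0.800: state=(1.005, 0.014)
t=0.850: state=(1.005, -0.036)
next step: t=0.860: state=(1.004, -0.046) — y has crossed -0.04
linear interpolation between t=0.850 (-0.03589) and t=0.860 (-0.04593) → t≈0.854

t = 0.854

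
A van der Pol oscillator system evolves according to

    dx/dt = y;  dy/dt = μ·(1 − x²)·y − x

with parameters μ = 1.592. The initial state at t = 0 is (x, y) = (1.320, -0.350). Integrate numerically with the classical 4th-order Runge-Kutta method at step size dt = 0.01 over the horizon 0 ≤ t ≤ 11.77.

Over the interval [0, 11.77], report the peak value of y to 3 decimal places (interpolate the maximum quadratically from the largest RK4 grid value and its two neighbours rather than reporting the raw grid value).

max y = 3.330

t=0.000: state=(1.320, -0.350)
step 1 (dt=0.01): k1=(-0.350, -0.906), k2=(-0.355, -0.902), k3=(-0.355, -0.902), k4=(-0.359, -0.897); state += dt/6·(k1+2k2+2k3+k4)
t=0.010: state=(1.316, -0.359)
t=0.020: state=(1.313, -0.368)
t=0.030: state=(1.309, -0.377)
continuing one RK4 step at a time; state shown every 50 steps (Δt=0.5):
t=0.500: state=(1.040, -0.771)
t=1.000: state=(0.500, -1.500)
t=1.500: state=(-0.633, -3.105)
t=2.000: state=(-1.878, -1.028)
t=2.500: state=(-1.955, 0.280)
t=3.000: state=(-1.762, 0.458)
t=3.500: state=(-1.502, 0.588)
t=4.000: state=(-1.156, 0.829)
t=4.500: state=(-0.613, 1.451)
t=5.000: state=(0.479, 3.077)
t=5.500: state=(1.851, 1.330)
t=6.000: state=(1.989, -0.250)
t=6.500: state=(1.805, -0.441)
t=7.000: state=(1.557, -0.559)
t=7.500: state=(1.231, -0.768)
t=8.000: state=(0.741, -1.277)
t=8.500: state=(-0.205, -2.727)
t=9.000: state=(-1.694, -2.036)
t=9.500: state=(-2.008, 0.154)
t=10.000: state=(-1.846, 0.420)
t=10.500: state=(-1.608, 0.534)
t=11.000: state=(-1.301, 0.715)
t=11.500: state=(-0.855, 1.136)
t=11.770: state=(-0.488, 1.635)
largest grid value and its neighbours: y(5.120)=3.32692, y(5.130)=3.32974, y(5.140)=3.32906
parabola through these three points peaks at t≈5.133 with y≈3.32991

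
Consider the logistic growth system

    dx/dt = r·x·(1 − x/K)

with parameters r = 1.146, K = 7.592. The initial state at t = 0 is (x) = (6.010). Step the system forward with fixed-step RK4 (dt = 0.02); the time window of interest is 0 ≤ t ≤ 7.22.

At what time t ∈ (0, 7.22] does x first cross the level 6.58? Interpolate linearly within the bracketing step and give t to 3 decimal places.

t=0.000: state=(6.010)
step 1 (dt=0.02): k1=(1.435), k2=(1.426), k3=(1.426), k4=(1.416); state += dt/6·(k1+2k2+2k3+k4)
t=0.020: state=(6.039)
t=0.040: state=(6.067)
t=0.060: state=(6.094)
t=0.460: state=(6.571)
next step: t=0.480: state=(6.591) — x has crossed 6.58
linear interpolation between t=0.460 (6.57101) and t=0.480 (6.59109) → t≈0.469

t = 0.469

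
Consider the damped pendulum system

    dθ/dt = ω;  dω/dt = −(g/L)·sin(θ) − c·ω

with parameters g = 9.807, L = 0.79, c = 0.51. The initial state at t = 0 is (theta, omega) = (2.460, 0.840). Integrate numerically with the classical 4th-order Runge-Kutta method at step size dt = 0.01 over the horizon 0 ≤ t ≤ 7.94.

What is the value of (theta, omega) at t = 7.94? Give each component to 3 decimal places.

(theta, omega) = (0.286, 0.091)

t=0.000: state=(2.460, 0.840)
step 1 (dt=0.01): k1=(0.840, -8.250), k2=(0.799, -8.188), k3=(0.799, -8.190), k4=(0.758, -8.131); state += dt/6·(k1+2k2+2k3+k4)
t=0.010: state=(2.468, 0.758)
t=0.020: state=(2.475, 0.677)
t=0.030: state=(2.482, 0.598)
continuing one RK4 step at a time; state shown every 50 steps (Δt=0.5):
t=0.500: state=(1.912, -3.225)
t=1.000: state=(-0.618, -5.056)
t=1.500: state=(-1.576, 1.245)
t=2.000: state=(0.176, 4.394)
t=2.500: state=(1.193, -0.806)
t=3.000: state=(-0.189, -3.406)
t=3.500: state=(-0.887, 0.996)
t=4.000: state=(0.289, 2.477)
t=4.500: state=(0.623, -1.273)
t=5.000: state=(-0.364, -1.621)
t=5.500: state=(-0.388, 1.407)
t=6.000: state=(0.384, 0.878)
t=6.500: state=(0.191, -1.348)
t=7.000: state=(-0.352, -0.291)
t=7.500: state=(-0.042, 1.135)
t=7.940: state=(0.286, 0.091)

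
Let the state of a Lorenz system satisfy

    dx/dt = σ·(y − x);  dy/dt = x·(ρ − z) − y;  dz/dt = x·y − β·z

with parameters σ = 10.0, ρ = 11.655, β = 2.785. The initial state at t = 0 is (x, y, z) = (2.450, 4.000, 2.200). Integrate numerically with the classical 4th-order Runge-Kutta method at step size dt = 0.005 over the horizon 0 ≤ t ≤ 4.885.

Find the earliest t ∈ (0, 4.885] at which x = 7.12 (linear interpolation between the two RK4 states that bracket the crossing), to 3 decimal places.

t = 0.212

t=0.000: state=(2.450, 4.000, 2.200)
step 1 (dt=0.005): k1=(15.500, 19.165, 3.673), k2=(15.592, 19.460, 3.922), k3=(15.597, 19.460, 3.923), k4=(15.693, 19.755, 4.176); state += dt/6·(k1+2k2+2k3+k4)
t=0.005: state=(2.528, 4.097, 2.220)
t=0.010: state=(2.607, 4.198, 2.242)
t=0.015: state=(2.687, 4.301, 2.267)
continuing one RK4 step at a time; state shown every 40 steps (Δt=0.2):
t=0.200: state=(6.797, 9.494, 6.413)
t=0.210: state=(7.066, 9.744, 6.895)
next step: t=0.215: state=(7.200, 9.860, 7.147) — x has crossed 7.12
linear interpolation between t=0.210 (7.06609) and t=0.215 (7.19959) → t≈0.212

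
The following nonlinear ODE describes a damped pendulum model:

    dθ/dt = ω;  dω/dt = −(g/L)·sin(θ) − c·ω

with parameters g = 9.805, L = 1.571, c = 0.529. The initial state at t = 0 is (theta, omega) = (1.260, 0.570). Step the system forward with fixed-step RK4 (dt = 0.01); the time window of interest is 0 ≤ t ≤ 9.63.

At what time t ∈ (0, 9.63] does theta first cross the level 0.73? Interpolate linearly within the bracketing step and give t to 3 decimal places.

t=0.000: state=(1.260, 0.570)
step 1 (dt=0.01): k1=(0.570, -6.244), k2=(0.539, -6.233), k3=(0.539, -6.232), k4=(0.508, -6.221); state += dt/6·(k1+2k2+2k3+k4)
t=0.010: state=(1.265, 0.508)
t=0.020: state=(1.270, 0.446)
t=0.030: state=(1.274, 0.384)
continuing one RK4 step at a time; state shown every 50 steps (Δt=0.5):
t=0.500: state=(0.838, -2.042)
t=0.550: state=(0.732, -2.206)
next step: t=0.560: state=(0.710, -2.236) — theta has crossed 0.73
linear interpolation between t=0.550 (0.73203) and t=0.560 (0.70982) → t≈0.551

t = 0.551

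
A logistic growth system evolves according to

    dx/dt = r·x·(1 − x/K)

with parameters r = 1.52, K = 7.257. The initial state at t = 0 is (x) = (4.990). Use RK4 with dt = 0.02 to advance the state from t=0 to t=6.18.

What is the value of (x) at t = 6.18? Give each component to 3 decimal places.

(x) = (7.257)

t=0.000: state=(4.990)
step 1 (dt=0.02): k1=(2.369), k2=(2.356), k3=(2.356), k4=(2.342); state += dt/6·(k1+2k2+2k3+k4)
t=0.020: state=(5.037)
t=0.040: state=(5.084)
t=0.060: state=(5.130)
continuing one RK4 step at a time; state shown every 10 steps (Δt=0.2):
t=0.200: state=(5.435)
t=0.400: state=(5.818)
t=0.600: state=(6.137)
t=0.800: state=(6.396)
t=1.000: state=(6.601)
t=1.200: state=(6.761)
t=1.400: state=(6.885)
t=1.600: state=(6.978)
t=1.800: state=(7.049)
t=2.000: state=(7.103)
t=2.200: state=(7.142)
t=2.400: state=(7.172)
t=2.600: state=(7.194)
t=2.800: state=(7.211)
t=3.000: state=(7.223)
t=3.200: state=(7.232)
t=3.400: state=(7.238)
t=3.600: state=(7.243)
t=3.800: state=(7.247)
t=4.000: state=(7.249)
t=4.200: state=(7.251)
t=4.400: state=(7.253)
t=4.600: state=(7.254)
t=4.800: state=(7.255)
t=5.000: state=(7.255)
t=5.200: state=(7.256)
t=5.400: state=(7.256)
t=5.600: state=(7.256)
t=5.800: state=(7.257)
t=6.000: state=(7.257)
t=6.180: state=(7.257)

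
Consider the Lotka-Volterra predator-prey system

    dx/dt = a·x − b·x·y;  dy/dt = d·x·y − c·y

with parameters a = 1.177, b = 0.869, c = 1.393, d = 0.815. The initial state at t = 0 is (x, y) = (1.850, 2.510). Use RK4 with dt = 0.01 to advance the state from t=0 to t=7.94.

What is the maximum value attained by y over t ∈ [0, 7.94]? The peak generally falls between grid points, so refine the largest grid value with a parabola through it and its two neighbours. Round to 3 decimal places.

t=0.000: state=(1.850, 2.510)
step 1 (dt=0.01): k1=(-1.858, 0.288), k2=(-1.851, 0.269), k3=(-1.851, 0.269), k4=(-1.843, 0.250); state += dt/6·(k1+2k2+2k3+k4)
t=0.010: state=(1.831, 2.513)
t=0.020: state=(1.813, 2.515)
t=0.030: state=(1.795, 2.517)
continuing one RK4 step at a time; state shown every 50 steps (Δt=0.5):
t=0.500: state=(1.152, 2.268)
t=1.000: state=(0.877, 1.690)
t=1.500: state=(0.850, 1.190)
t=2.000: state=(0.987, 0.857)
t=2.500: state=(1.281, 0.674)
t=3.000: state=(1.750, 0.619)
t=3.500: state=(2.375, 0.713)
t=4.000: state=(2.947, 1.060)
t=4.500: state=(2.892, 1.794)
t=5.000: state=(2.022, 2.469)
t=5.500: state=(1.241, 2.355)
t=6.000: state=(0.904, 1.794)
t=6.500: state=(0.841, 1.267)
t=7.000: state=(0.951, 0.905)
t=7.500: state=(1.216, 0.698)
t=7.940: state=(1.590, 0.622)
largest grid value and its neighbours: y(0.070)=2.52105, y(0.080)=2.52117, y(0.090)=2.52093
parabola through these three points peaks at t≈0.078 with y≈2.52117

max y = 2.521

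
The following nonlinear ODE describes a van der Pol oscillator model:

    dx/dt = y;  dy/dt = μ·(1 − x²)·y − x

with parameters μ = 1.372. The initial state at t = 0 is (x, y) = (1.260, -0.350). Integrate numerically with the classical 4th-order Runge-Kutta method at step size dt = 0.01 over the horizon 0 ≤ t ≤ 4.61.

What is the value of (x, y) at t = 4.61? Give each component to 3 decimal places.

t=0.000: state=(1.260, -0.350)
step 1 (dt=0.01): k1=(-0.350, -0.978), k2=(-0.355, -0.974), k3=(-0.355, -0.974), k4=(-0.360, -0.971); state += dt/6·(k1+2k2+2k3+k4)
t=0.010: state=(1.256, -0.360)
t=0.020: state=(1.253, -0.369)
t=0.030: state=(1.249, -0.379)
continuing one RK4 step at a time; state shown every 20 steps (Δt=0.2):
t=0.200: state=(1.171, -0.535)
t=0.400: state=(1.046, -0.718)
t=0.600: state=(0.882, -0.927)
t=0.800: state=(0.671, -1.197)
t=1.000: state=(0.396, -1.572)
t=1.200: state=(0.033, -2.088)
t=1.400: state=(-0.443, -2.662)
t=1.600: state=(-1.008, -2.863)
t=1.800: state=(-1.526, -2.162)
t=2.000: state=(-1.843, -1.019)
t=2.200: state=(-1.959, -0.221)
t=2.400: state=(-1.958, 0.172)
t=2.600: state=(-1.904, 0.354)
t=2.800: state=(-1.822, 0.451)
t=3.000: state=(-1.725, 0.519)
t=3.200: state=(-1.615, 0.583)
t=3.400: state=(-1.491, 0.654)
t=3.600: state=(-1.352, 0.743)
t=3.800: state=(-1.192, 0.862)
t=4.000: state=(-1.004, 1.028)
t=4.200: state=(-0.776, 1.271)
t=4.400: state=(-0.488, 1.633)
t=4.600: state=(-0.111, 2.159)
t=4.610: state=(-0.090, 2.189)

(x, y) = (-0.090, 2.189)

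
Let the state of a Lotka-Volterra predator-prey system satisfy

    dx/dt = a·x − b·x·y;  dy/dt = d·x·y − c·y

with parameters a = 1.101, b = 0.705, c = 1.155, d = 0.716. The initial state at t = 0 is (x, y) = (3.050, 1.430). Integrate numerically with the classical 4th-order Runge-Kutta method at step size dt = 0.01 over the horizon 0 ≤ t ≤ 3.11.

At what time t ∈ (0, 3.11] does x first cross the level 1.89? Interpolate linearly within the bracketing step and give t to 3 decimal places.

t = 0.967

t=0.000: state=(3.050, 1.430)
step 1 (dt=0.01): k1=(0.283, 1.471), k2=(0.267, 1.480), k3=(0.267, 1.480), k4=(0.252, 1.489); state += dt/6·(k1+2k2+2k3+k4)
t=0.010: state=(3.053, 1.445)
t=0.020: state=(3.055, 1.460)
t=0.030: state=(3.057, 1.475)
continuing one RK4 step at a time; state shown every 20 steps (Δt=0.2):
t=0.200: state=(3.038, 1.758)
t=0.400: state=(2.879, 2.136)
t=0.600: state=(2.585, 2.510)
t=0.800: state=(2.211, 2.810)
t=0.960: state=(1.903, 2.956)
next step: t=0.970: state=(1.885, 2.962) — x has crossed 1.89
linear interpolation between t=0.960 (1.90317) and t=0.970 (1.88451) → t≈0.967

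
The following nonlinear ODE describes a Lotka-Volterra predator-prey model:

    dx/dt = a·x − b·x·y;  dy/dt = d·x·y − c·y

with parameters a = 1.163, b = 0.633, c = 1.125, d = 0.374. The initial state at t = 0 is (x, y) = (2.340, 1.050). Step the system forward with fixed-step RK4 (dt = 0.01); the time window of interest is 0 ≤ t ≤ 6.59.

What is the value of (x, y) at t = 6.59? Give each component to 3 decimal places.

t=0.000: state=(2.340, 1.050)
step 1 (dt=0.01): k1=(1.166, -0.262), k2=(1.171, -0.260), k3=(1.171, -0.260), k4=(1.176, -0.257); state += dt/6·(k1+2k2+2k3+k4)
t=0.010: state=(2.352, 1.047)
t=0.020: state=(2.364, 1.045)
t=0.030: state=(2.375, 1.042)
continuing one RK4 step at a time; state shown every 25 steps (Δt=0.25):
t=0.250: state=(2.662, 1.001)
t=0.500: state=(3.044, 0.986)
t=0.750: state=(3.478, 1.009)
t=1.000: state=(3.946, 1.078)
t=1.250: state=(4.410, 1.203)
t=1.500: state=(4.806, 1.398)
t=1.750: state=(5.046, 1.675)
t=2.000: state=(5.038, 2.031)
t=2.250: state=(4.736, 2.426)
t=2.500: state=(4.190, 2.784)
t=2.750: state=(3.534, 3.016)
t=3.000: state=(2.912, 3.075)
t=3.250: state=(2.409, 2.973)
t=3.500: state=(2.045, 2.761)
t=3.750: state=(1.804, 2.493)
t=4.000: state=(1.663, 2.211)
t=4.250: state=(1.601, 1.943)
t=4.500: state=(1.606, 1.703)
t=4.750: state=(1.668, 1.498)
t=5.000: state=(1.784, 1.328)
t=5.250: state=(1.956, 1.193)
t=5.500: state=(2.184, 1.093)
t=5.750: state=(2.471, 1.025)
t=6.000: state=(2.820, 0.990)
t=6.250: state=(3.225, 0.991)
t=6.500: state=(3.678, 1.033)
t=6.590: state=(3.847, 1.059)

(x, y) = (3.847, 1.059)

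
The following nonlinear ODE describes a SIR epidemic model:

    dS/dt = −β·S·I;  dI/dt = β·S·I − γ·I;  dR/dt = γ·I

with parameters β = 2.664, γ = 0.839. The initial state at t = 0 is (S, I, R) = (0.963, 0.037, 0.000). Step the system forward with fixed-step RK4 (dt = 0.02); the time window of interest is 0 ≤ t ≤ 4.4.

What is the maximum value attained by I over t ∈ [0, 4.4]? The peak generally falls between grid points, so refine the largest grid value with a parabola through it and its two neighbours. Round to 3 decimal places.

max I = 0.333

t=0.000: state=(0.963, 0.037, 0.000)
step 1 (dt=0.02): k1=(-0.095, 0.064, 0.031), k2=(-0.096, 0.065, 0.032), k3=(-0.096, 0.065, 0.032), k4=(-0.098, 0.066, 0.032); state += dt/6·(k1+2k2+2k3+k4)
t=0.020: state=(0.961, 0.038, 0.001)
t=0.040: state=(0.959, 0.040, 0.001)
t=0.060: state=(0.957, 0.041, 0.002)
continuing one RK4 step at a time; state shown every 10 steps (Δt=0.2):
t=0.200: state=(0.941, 0.052, 0.007)
t=0.400: state=(0.910, 0.072, 0.018)
t=0.600: state=(0.870, 0.098, 0.032)
t=0.800: state=(0.819, 0.130, 0.051)
t=1.000: state=(0.757, 0.167, 0.076)
t=1.200: state=(0.685, 0.208, 0.107)
t=1.400: state=(0.607, 0.248, 0.145)
t=1.600: state=(0.527, 0.283, 0.190)
t=1.800: state=(0.449, 0.311, 0.240)
t=2.000: state=(0.379, 0.327, 0.294)
t=2.200: state=(0.318, 0.333, 0.349)
t=2.400: state=(0.266, 0.329, 0.405)
t=2.600: state=(0.224, 0.317, 0.459)
t=2.800: state=(0.190, 0.299, 0.511)
t=3.000: state=(0.163, 0.278, 0.559)
t=3.200: state=(0.142, 0.255, 0.604)
t=3.400: state=(0.124, 0.231, 0.645)
t=3.600: state=(0.111, 0.208, 0.681)
t=3.800: state=(0.100, 0.186, 0.714)
t=4.000: state=(0.091, 0.165, 0.744)
t=4.200: state=(0.084, 0.146, 0.770)
t=4.400: state=(0.078, 0.129, 0.793)
largest grid value and its neighbours: I(2.180)=0.33295, I(2.200)=0.33305, I(2.220)=0.33305
parabola through these three points peaks at t≈2.210 with I≈0.33306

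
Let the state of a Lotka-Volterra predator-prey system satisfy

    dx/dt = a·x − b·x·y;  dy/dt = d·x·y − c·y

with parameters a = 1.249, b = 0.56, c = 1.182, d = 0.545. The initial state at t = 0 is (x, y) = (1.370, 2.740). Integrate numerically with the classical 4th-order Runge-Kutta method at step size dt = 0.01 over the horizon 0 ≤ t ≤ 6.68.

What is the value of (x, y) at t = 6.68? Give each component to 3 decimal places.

(x, y) = (1.621, 1.486)

t=0.000: state=(1.370, 2.740)
step 1 (dt=0.01): k1=(-0.391, -1.193), k2=(-0.386, -1.193), k3=(-0.386, -1.193), k4=(-0.381, -1.193); state += dt/6·(k1+2k2+2k3+k4)
t=0.010: state=(1.366, 2.728)
t=0.020: state=(1.362, 2.716)
t=0.030: state=(1.359, 2.704)
continuing one RK4 step at a time; state shown every 25 steps (Δt=0.25):
t=0.250: state=(1.302, 2.445)
t=0.500: state=(1.289, 2.169)
t=0.750: state=(1.323, 1.928)
t=1.000: state=(1.400, 1.726)
t=1.250: state=(1.521, 1.566)
t=1.500: state=(1.683, 1.449)
t=1.750: state=(1.888, 1.375)
t=2.000: state=(2.134, 1.345)
t=2.250: state=(2.414, 1.364)
t=2.500: state=(2.713, 1.439)
t=2.750: state=(3.003, 1.582)
t=3.000: state=(3.241, 1.803)
t=3.250: state=(3.372, 2.108)
t=3.500: state=(3.343, 2.484)
t=3.750: state=(3.138, 2.880)
t=4.000: state=(2.795, 3.214)
t=4.250: state=(2.398, 3.407)
t=4.500: state=(2.027, 3.425)
t=4.750: state=(1.729, 3.289)
t=5.000: state=(1.514, 3.050)
t=5.250: state=(1.377, 2.762)
t=5.500: state=(1.305, 2.466)
t=5.750: state=(1.288, 2.188)
t=6.000: state=(1.319, 1.944)
t=6.250: state=(1.393, 1.739)
t=6.500: state=(1.510, 1.577)
t=6.680: state=(1.621, 1.486)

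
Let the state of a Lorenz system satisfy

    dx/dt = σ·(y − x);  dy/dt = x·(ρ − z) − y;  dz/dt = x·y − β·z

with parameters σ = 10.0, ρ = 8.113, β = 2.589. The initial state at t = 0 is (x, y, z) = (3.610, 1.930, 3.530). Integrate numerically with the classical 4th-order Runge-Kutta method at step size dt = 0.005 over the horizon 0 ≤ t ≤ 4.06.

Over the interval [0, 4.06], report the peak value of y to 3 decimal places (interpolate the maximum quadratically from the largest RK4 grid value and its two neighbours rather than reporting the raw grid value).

max y = 6.296

t=0.000: state=(3.610, 1.930, 3.530)
step 1 (dt=0.005): k1=(-16.800, 14.615, -2.172), k2=(-16.015, 14.405, -2.109), k3=(-16.040, 14.414, -2.107), k4=(-15.277, 14.212, -2.045); state += dt/6·(k1+2k2+2k3+k4)
t=0.005: state=(3.530, 2.002, 3.519)
t=0.010: state=(3.457, 2.072, 3.510)
t=0.015: state=(3.391, 2.141, 3.500)
continuing one RK4 step at a time; state shown every 40 steps (Δt=0.2):
t=0.200: state=(3.498, 4.241, 3.711)
t=0.400: state=(5.309, 6.148, 6.004)
t=0.600: state=(5.838, 5.407, 9.046)
t=0.800: state=(4.265, 3.431, 8.776)
t=1.000: state=(3.185, 2.962, 6.943)
t=1.200: state=(3.254, 3.506, 5.708)
t=1.400: state=(4.039, 4.523, 5.710)
t=1.600: state=(4.905, 5.196, 6.931)
t=1.800: state=(4.952, 4.715, 8.066)
t=2.000: state=(4.258, 3.900, 7.855)
t=2.200: state=(3.785, 3.692, 6.985)
t=2.400: state=(3.870, 4.028, 6.436)
t=2.600: state=(4.294, 4.522, 6.585)
t=2.800: state=(4.625, 4.696, 7.198)
t=3.000: state=(4.543, 4.408, 7.578)
t=3.200: state=(4.225, 4.079, 7.391)
t=3.400: state=(4.052, 4.034, 6.988)
t=3.600: state=(4.138, 4.229, 6.794)
t=3.800: state=(4.344, 4.439, 6.936)
t=4.000: state=(4.453, 4.458, 7.215)
t=4.060: state=(4.447, 4.423, 7.276)
largest grid value and its neighbours: y(0.450)=6.29391, y(0.455)=6.29605, y(0.460)=6.29580
parabola through these three points peaks at t≈0.457 with y≈6.29624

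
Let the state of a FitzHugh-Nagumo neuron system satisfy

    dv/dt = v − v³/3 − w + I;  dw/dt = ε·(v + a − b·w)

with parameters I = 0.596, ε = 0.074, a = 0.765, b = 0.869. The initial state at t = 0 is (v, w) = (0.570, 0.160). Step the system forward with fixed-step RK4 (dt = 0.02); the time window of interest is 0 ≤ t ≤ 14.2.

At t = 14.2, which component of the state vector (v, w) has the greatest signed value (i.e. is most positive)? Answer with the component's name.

largest component: w

t=0.000: state=(0.570, 0.160)
step 1 (dt=0.02): k1=(0.944, 0.089), k2=(0.950, 0.089), k3=(0.950, 0.089), k4=(0.955, 0.090); state += dt/6·(k1+2k2+2k3+k4)
t=0.020: state=(0.589, 0.162)
t=0.040: state=(0.608, 0.164)
t=0.060: state=(0.628, 0.165)
continuing one RK4 step at a time; state shown every 25 steps (Δt=0.5):
t=0.500: state=(1.085, 0.213)
t=1.000: state=(1.525, 0.282)
t=1.500: state=(1.737, 0.361)
t=2.000: state=(1.792, 0.442)
t=2.500: state=(1.786, 0.521)
t=3.000: state=(1.761, 0.597)
t=3.500: state=(1.729, 0.670)
t=4.000: state=(1.694, 0.739)
t=4.500: state=(1.659, 0.804)
t=5.000: state=(1.623, 0.866)
t=5.500: state=(1.587, 0.925)
t=6.000: state=(1.549, 0.981)
t=6.500: state=(1.511, 1.033)
t=7.000: state=(1.473, 1.083)
t=7.500: state=(1.433, 1.129)
t=8.000: state=(1.392, 1.173)
t=8.500: state=(1.349, 1.214)
t=9.000: state=(1.305, 1.251)
t=9.500: state=(1.258, 1.286)
t=10.000: state=(1.209, 1.318)
t=10.500: state=(1.156, 1.347)
t=11.000: state=(1.098, 1.374)
t=11.500: state=(1.034, 1.397)
t=12.000: state=(0.961, 1.417)
t=12.500: state=(0.877, 1.433)
t=13.000: state=(0.773, 1.446)
t=13.500: state=(0.641, 1.454)
t=14.000: state=(0.460, 1.456)
t=14.200: state=(0.366, 1.455)
compare at T: v=0.366, w=1.455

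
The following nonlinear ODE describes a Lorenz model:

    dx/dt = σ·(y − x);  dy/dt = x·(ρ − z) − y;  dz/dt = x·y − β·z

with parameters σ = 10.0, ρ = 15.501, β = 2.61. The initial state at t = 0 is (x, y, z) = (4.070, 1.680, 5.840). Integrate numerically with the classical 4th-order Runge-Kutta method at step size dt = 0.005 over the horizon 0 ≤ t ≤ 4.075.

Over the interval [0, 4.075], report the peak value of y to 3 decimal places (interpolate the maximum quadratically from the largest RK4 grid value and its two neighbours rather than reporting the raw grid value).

t=0.000: state=(4.070, 1.680, 5.840)
step 1 (dt=0.005): k1=(-23.900, 37.640, -8.405), k2=(-22.361, 37.053, -8.073), k3=(-22.415, 37.089, -8.074), k4=(-20.925, 36.532, -7.754); state += dt/6·(k1+2k2+2k3+k4)
t=0.005: state=(3.958, 1.865, 5.800)
t=0.010: state=(3.860, 2.046, 5.762)
t=0.015: state=(3.776, 2.221, 5.728)
continuing one RK4 step at a time; state shown every 40 steps (Δt=0.2):
t=0.200: state=(5.820, 8.605, 7.172)
t=0.400: state=(10.425, 9.901, 19.638)
t=0.600: state=(4.356, 1.480, 17.431)
t=0.800: state=(1.853, 1.772, 10.886)
t=1.000: state=(2.979, 4.192, 7.507)
t=1.200: state=(7.058, 9.769, 10.164)
t=1.400: state=(9.193, 7.295, 19.964)
t=1.600: state=(3.901, 2.094, 15.709)
t=1.800: state=(2.746, 3.105, 10.417)
t=2.000: state=(4.886, 6.680, 9.030)
t=2.200: state=(8.785, 9.907, 15.518)
t=2.400: state=(6.548, 4.129, 18.272)
t=2.600: state=(3.495, 3.056, 13.068)
t=2.800: state=(4.259, 5.358, 10.121)
t=3.000: state=(7.386, 9.001, 12.961)
t=3.200: state=(7.773, 6.299, 18.115)
t=3.400: state=(4.556, 3.548, 14.861)
t=3.600: state=(4.267, 4.873, 11.427)
t=3.800: state=(6.500, 7.898, 12.279)
t=4.000: state=(7.867, 7.347, 16.938)
t=4.075: state=(7.155, 5.871, 17.318)
largest grid value and its neighbours: y(0.320)=12.04652, y(0.325)=12.04996, y(0.330)=12.03542
parabola through these three points peaks at t≈0.323 with y≈12.05082

max y = 12.051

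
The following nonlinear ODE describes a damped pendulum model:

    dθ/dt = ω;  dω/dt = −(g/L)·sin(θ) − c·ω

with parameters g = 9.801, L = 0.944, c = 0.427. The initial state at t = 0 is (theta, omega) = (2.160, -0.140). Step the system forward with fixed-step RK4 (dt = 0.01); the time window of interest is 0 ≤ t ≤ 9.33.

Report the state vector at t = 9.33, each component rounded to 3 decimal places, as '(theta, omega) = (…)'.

(theta, omega) = (-0.249, -0.189)

t=0.000: state=(2.160, -0.140)
step 1 (dt=0.01): k1=(-0.140, -8.572), k2=(-0.183, -8.558), k3=(-0.183, -8.559), k4=(-0.226, -8.546); state += dt/6·(k1+2k2+2k3+k4)
t=0.010: state=(2.158, -0.226)
t=0.020: state=(2.155, -0.311)
t=0.030: state=(2.152, -0.396)
continuing one RK4 step at a time; state shown every 50 steps (Δt=0.5):
t=0.500: state=(1.005, -4.442)
t=1.000: state=(-1.205, -2.738)
t=1.500: state=(-1.244, 2.402)
t=2.000: state=(0.549, 3.354)
t=2.500: state=(1.104, -1.245)
t=3.000: state=(-0.236, -3.029)
t=3.500: state=(-0.909, 0.660)
t=4.000: state=(0.107, 2.532)
t=4.500: state=(0.735, -0.396)
t=5.000: state=(-0.061, -2.068)
t=5.500: state=(-0.591, 0.293)
t=6.000: state=(0.050, 1.674)
t=6.500: state=(0.475, -0.261)
t=7.000: state=(-0.052, -1.348)
t=7.500: state=(-0.382, 0.254)
t=8.000: state=(0.057, 1.080)
t=8.500: state=(0.305, -0.253)
t=9.000: state=(-0.061, -0.860)
t=9.330: state=(-0.249, -0.189)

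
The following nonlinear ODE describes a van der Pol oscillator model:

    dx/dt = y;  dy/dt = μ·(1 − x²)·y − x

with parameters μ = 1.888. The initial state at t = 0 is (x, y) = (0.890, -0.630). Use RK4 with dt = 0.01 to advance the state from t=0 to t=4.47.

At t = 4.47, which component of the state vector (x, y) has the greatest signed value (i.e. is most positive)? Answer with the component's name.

t=0.000: state=(0.890, -0.630)
step 1 (dt=0.01): k1=(-0.630, -1.137), k2=(-0.636, -1.143), k3=(-0.636, -1.143), k4=(-0.641, -1.149); state += dt/6·(k1+2k2+2k3+k4)
t=0.010: state=(0.884, -0.641)
t=0.020: state=(0.877, -0.653)
t=0.030: state=(0.871, -0.665)
continuing one RK4 step at a time; state shown every 20 steps (Δt=0.2):
t=0.200: state=(0.739, -0.889)
t=0.400: state=(0.527, -1.255)
t=0.600: state=(0.224, -1.819)
t=0.800: state=(-0.219, -2.645)
t=1.000: state=(-0.828, -3.343)
t=1.200: state=(-1.462, -2.699)
t=1.400: state=(-1.841, -1.116)
t=1.600: state=(-1.956, -0.169)
t=1.800: state=(-1.949, 0.183)
t=2.000: state=(-1.898, 0.308)
t=2.200: state=(-1.830, 0.364)
t=2.400: state=(-1.753, 0.402)
t=2.600: state=(-1.669, 0.439)
t=2.800: state=(-1.577, 0.480)
t=3.000: state=(-1.476, 0.532)
t=3.200: state=(-1.364, 0.599)
t=3.400: state=(-1.235, 0.692)
t=3.600: state=(-1.084, 0.826)
t=3.800: state=(-0.900, 1.029)
t=4.000: state=(-0.664, 1.358)
t=4.200: state=(-0.342, 1.909)
t=4.400: state=(0.122, 2.784)
t=4.470: state=(0.329, 3.138)
compare at T: x=0.329, y=3.138

largest component: y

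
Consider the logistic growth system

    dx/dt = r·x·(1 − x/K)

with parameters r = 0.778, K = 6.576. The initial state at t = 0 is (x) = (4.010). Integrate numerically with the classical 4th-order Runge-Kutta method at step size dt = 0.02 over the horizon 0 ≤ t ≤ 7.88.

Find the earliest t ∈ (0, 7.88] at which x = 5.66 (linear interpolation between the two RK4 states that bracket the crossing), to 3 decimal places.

t = 1.767

t=0.000: state=(4.010)
step 1 (dt=0.02): k1=(1.217), k2=(1.215), k3=(1.215), k4=(1.213); state += dt/6·(k1+2k2+2k3+k4)
t=0.020: state=(4.034)
t=0.040: state=(4.059)
t=0.060: state=(4.083)
continuing one RK4 step at a time; state shown every 25 steps (Δt=0.5):
t=0.500: state=(4.587)
t=1.000: state=(5.082)
t=1.500: state=(5.484)
t=1.760: state=(5.656)
next step: t=1.780: state=(5.668) — x has crossed 5.66
linear interpolation between t=1.760 (5.65570) and t=1.780 (5.66795) → t≈1.767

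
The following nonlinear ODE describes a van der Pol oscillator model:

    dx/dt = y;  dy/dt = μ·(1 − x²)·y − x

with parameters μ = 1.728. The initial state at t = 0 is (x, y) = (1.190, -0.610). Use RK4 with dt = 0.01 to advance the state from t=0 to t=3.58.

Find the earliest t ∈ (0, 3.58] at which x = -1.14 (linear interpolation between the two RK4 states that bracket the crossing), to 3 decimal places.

t=0.000: state=(1.190, -0.610)
step 1 (dt=0.01): k1=(-0.610, -0.751), k2=(-0.614, -0.753), k3=(-0.614, -0.753), k4=(-0.618, -0.755); state += dt/6·(k1+2k2+2k3+k4)
t=0.010: state=(1.184, -0.618)
t=0.020: state=(1.178, -0.625)
t=0.030: state=(1.171, -0.633)
continuing one RK4 step at a time; state shown every 20 steps (Δt=0.2):
t=0.200: state=(1.052, -0.773)
t=0.400: state=(0.877, -0.987)
t=0.600: state=(0.651, -1.302)
t=0.800: state=(0.345, -1.797)
t=1.000: state=(-0.086, -2.545)
t=1.200: state=(-0.677, -3.315)
t=1.330: state=(-1.117, -3.335)
next step: t=1.340: state=(-1.150, -3.307) — x has crossed -1.14
linear interpolation between t=1.330 (-1.11674) and t=1.340 (-1.14996) → t≈1.337

t = 1.337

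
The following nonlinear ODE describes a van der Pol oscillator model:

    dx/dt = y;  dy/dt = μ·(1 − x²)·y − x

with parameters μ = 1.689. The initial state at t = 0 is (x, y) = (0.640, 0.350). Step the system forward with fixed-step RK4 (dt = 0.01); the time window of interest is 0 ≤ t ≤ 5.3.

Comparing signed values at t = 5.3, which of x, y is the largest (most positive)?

largest component: y

t=0.000: state=(0.640, 0.350)
step 1 (dt=0.01): k1=(0.350, -0.291), k2=(0.349, -0.296), k3=(0.349, -0.296), k4=(0.347, -0.300); state += dt/6·(k1+2k2+2k3+k4)
t=0.010: state=(0.643, 0.347)
t=0.020: state=(0.647, 0.344)
t=0.030: state=(0.650, 0.341)
continuing one RK4 step at a time; state shown every 20 steps (Δt=0.2):
t=0.200: state=(0.703, 0.274)
t=0.400: state=(0.747, 0.164)
t=0.600: state=(0.767, 0.026)
t=0.800: state=(0.756, -0.134)
t=1.000: state=(0.712, -0.316)
t=1.200: state=(0.628, -0.529)
t=1.400: state=(0.496, -0.794)
t=1.600: state=(0.304, -1.146)
t=1.800: state=(0.029, -1.630)
t=2.000: state=(-0.356, -2.224)
t=2.200: state=(-0.849, -2.619)
t=2.400: state=(-1.348, -2.207)
t=2.600: state=(-1.686, -1.151)
t=2.800: state=(-1.825, -0.310)
t=3.000: state=(-1.839, 0.114)
t=3.200: state=(-1.794, 0.305)
t=3.400: state=(-1.722, 0.404)
t=3.600: state=(-1.635, 0.470)
t=3.800: state=(-1.535, 0.532)
t=4.000: state=(-1.422, 0.601)
t=4.200: state=(-1.293, 0.690)
t=4.400: state=(-1.144, 0.811)
t=4.600: state=(-0.965, 0.988)
t=4.800: state=(-0.742, 1.260)
t=5.000: state=(-0.450, 1.695)
t=5.200: state=(-0.047, 2.376)
t=5.300: state=(0.211, 2.800)
compare at T: x=0.211, y=2.800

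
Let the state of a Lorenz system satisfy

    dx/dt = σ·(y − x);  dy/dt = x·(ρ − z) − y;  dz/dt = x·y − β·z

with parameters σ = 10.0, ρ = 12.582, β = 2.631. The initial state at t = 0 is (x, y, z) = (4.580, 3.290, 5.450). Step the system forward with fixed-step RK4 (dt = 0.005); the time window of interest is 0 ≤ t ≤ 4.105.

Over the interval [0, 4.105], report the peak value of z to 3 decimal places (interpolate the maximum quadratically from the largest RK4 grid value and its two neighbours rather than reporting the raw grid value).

t=0.000: state=(4.580, 3.290, 5.450)
step 1 (dt=0.005): k1=(-12.900, 29.375, 0.729), k2=(-11.843, 29.063, 0.952), k3=(-11.877, 29.080, 0.956), k4=(-10.852, 28.784, 1.179); state += dt/6·(k1+2k2+2k3+k4)
t=0.005: state=(4.521, 3.435, 5.455)
t=0.010: state=(4.471, 3.578, 5.462)
t=0.015: state=(4.431, 3.718, 5.471)
continuing one RK4 step at a time; state shown every 40 steps (Δt=0.2):
t=0.200: state=(6.385, 8.281, 8.177)
t=0.400: state=(8.182, 7.227, 15.389)
t=0.600: state=(4.476, 2.828, 13.574)
t=0.800: state=(2.987, 3.012, 9.447)
t=1.000: state=(4.095, 5.126, 7.755)
t=1.200: state=(6.666, 7.883, 10.404)
t=1.400: state=(7.044, 6.049, 14.451)
t=1.600: state=(4.555, 3.603, 12.521)
t=1.800: state=(3.887, 4.114, 9.701)
t=2.000: state=(5.141, 6.065, 9.302)
t=2.200: state=(6.751, 7.121, 12.066)
t=2.400: state=(6.037, 5.160, 13.460)
t=2.600: state=(4.573, 4.190, 11.528)
t=2.800: state=(4.645, 5.049, 9.985)
t=3.000: state=(5.815, 6.429, 10.684)
t=3.200: state=(6.371, 6.195, 12.631)
t=3.400: state=(5.423, 4.866, 12.476)
t=3.600: state=(4.786, 4.760, 11.008)
t=3.800: state=(5.244, 5.658, 10.529)
t=4.000: state=(6.017, 6.249, 11.608)
t=4.105: state=(6.095, 6.006, 12.242)
largest grid value and its neighbours: z(0.445)=15.85739, z(0.450)=15.86511, z(0.455)=15.86458
parabola through these three points peaks at t≈0.452 with z≈15.86589

max z = 15.866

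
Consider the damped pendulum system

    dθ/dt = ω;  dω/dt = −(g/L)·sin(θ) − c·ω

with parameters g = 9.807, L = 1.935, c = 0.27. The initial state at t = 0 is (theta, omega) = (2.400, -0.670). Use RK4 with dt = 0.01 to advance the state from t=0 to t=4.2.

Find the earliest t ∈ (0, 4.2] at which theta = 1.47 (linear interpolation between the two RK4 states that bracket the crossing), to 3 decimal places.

t=0.000: state=(2.400, -0.670)
step 1 (dt=0.01): k1=(-0.670, -3.242), k2=(-0.686, -3.251), k3=(-0.686, -3.251), k4=(-0.703, -3.259); state += dt/6·(k1+2k2+2k3+k4)
t=0.010: state=(2.393, -0.703)
t=0.020: state=(2.386, -0.735)
t=0.030: state=(2.378, -0.768)
continuing one RK4 step at a time; state shown every 20 steps (Δt=0.2):
t=0.200: state=(2.198, -1.363)
t=0.400: state=(1.847, -2.169)
t=0.550: state=(1.473, -2.820)
next step: t=0.560: state=(1.444, -2.863) — theta has crossed 1.47
linear interpolation between t=0.550 (1.47284) and t=0.560 (1.44442) → t≈0.551

t = 0.551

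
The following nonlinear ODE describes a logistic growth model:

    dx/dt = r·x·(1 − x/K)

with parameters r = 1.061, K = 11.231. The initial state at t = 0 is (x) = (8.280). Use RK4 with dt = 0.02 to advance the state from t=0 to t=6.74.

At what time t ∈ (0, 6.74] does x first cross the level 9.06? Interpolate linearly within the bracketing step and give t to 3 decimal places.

t = 0.374

t=0.000: state=(8.280)
step 1 (dt=0.02): k1=(2.308), k2=(2.297), k3=(2.297), k4=(2.285); state += dt/6·(k1+2k2+2k3+k4)
t=0.020: state=(8.326)
t=0.040: state=(8.371)
t=0.060: state=(8.416)
t=0.360: state=(9.034)
next step: t=0.380: state=(9.071) — x has crossed 9.06
linear interpolation between t=0.360 (9.03357) and t=0.380 (9.07083) → t≈0.374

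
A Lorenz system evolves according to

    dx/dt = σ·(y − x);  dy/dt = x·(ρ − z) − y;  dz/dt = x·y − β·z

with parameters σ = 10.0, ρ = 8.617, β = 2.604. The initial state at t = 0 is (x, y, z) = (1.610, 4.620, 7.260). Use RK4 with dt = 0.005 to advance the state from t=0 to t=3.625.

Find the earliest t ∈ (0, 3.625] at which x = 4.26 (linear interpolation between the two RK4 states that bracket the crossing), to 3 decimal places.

t = 0.192

t=0.000: state=(1.610, 4.620, 7.260)
step 1 (dt=0.005): k1=(30.100, -2.435, -11.467), k2=(29.287, -2.279, -11.055), k3=(29.311, -2.284, -11.066), k4=(28.520, -2.128, -10.666); state += dt/6·(k1+2k2+2k3+k4)
t=0.005: state=(1.757, 4.609, 7.205)
t=0.010: state=(1.895, 4.599, 7.153)
t=0.015: state=(2.027, 4.590, 7.106)
t=0.190: state=(4.249, 4.873, 6.802)
next step: t=0.195: state=(4.280, 4.887, 6.817) — x has crossed 4.26
linear interpolation between t=0.190 (4.24918) and t=0.195 (4.27996) → t≈0.192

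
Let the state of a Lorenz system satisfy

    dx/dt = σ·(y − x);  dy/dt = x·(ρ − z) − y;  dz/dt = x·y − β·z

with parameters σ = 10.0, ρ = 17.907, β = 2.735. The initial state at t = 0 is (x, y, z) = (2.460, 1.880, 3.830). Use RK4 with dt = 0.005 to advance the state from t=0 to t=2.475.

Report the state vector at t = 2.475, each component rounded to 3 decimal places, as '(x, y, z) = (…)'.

(x, y, z) = (-4.122, -7.135, 3.877)

t=0.000: state=(2.460, 1.880, 3.830)
step 1 (dt=0.005): k1=(-5.800, 32.749, -5.850), k2=(-4.836, 32.499, -5.637), k3=(-4.867, 32.532, -5.636), k4=(-3.930, 32.313, -5.423); state += dt/6·(k1+2k2+2k3+k4)
t=0.005: state=(2.436, 2.043, 3.802)
t=0.010: state=(2.421, 2.203, 3.776)
t=0.015: state=(2.414, 2.363, 3.752)
continuing one RK4 step at a time; state shown every 20 steps (Δt=0.1):
t=0.100: state=(3.312, 5.328, 3.786)
t=0.200: state=(6.432, 10.678, 6.302)
t=0.300: state=(11.231, 15.655, 15.679)
t=0.400: state=(12.344, 9.207, 26.511)
t=0.500: state=(6.771, 0.624, 23.942)
t=0.600: state=(2.149, -0.820, 18.091)
t=0.700: state=(0.355, -0.583, 13.694)
t=0.800: state=(-0.202, -0.529, 10.417)
t=0.900: state=(-0.484, -0.776, 7.944)
t=1.000: state=(-0.872, -1.397, 6.107)
t=1.100: state=(-1.638, -2.715, 4.868)
t=1.200: state=(-3.220, -5.434, 4.560)
t=1.300: state=(-6.330, -10.411, 6.799)
t=1.400: state=(-10.907, -15.157, 15.445)
t=1.500: state=(-12.179, -9.545, 25.843)
t=1.600: state=(-7.077, -1.207, 23.918)
t=1.700: state=(-2.549, 0.432, 18.244)
t=1.800: state=(-0.745, 0.173, 13.835)
t=1.900: state=(-0.263, -0.076, 10.522)
t=2.000: state=(-0.208, -0.247, 8.007)
t=2.100: state=(-0.313, -0.486, 6.100)
t=2.200: state=(-0.578, -0.958, 4.668)
t=2.300: state=(-1.148, -1.962, 3.659)
t=2.400: state=(-2.372, -4.120, 3.245)
t=2.475: state=(-4.122, -7.135, 3.877)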